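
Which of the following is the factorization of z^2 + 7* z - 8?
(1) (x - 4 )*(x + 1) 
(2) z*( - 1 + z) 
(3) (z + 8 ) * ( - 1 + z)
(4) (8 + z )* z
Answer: 3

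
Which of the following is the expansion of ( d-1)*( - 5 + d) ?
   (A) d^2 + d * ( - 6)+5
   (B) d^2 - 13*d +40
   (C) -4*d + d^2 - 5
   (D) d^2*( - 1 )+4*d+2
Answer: A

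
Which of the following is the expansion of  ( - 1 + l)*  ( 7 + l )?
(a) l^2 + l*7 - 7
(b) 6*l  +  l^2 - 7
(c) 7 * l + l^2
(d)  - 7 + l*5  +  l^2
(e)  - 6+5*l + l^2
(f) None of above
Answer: b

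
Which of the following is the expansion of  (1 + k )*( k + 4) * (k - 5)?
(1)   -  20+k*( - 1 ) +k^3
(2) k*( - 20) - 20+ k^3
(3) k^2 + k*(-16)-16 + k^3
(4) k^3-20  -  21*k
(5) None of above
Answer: 4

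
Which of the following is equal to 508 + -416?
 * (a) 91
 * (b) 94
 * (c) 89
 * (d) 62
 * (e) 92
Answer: e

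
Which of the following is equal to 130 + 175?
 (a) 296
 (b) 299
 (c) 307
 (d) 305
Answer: d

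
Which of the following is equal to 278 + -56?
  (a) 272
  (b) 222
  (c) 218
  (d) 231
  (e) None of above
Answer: b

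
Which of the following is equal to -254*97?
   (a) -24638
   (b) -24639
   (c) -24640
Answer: a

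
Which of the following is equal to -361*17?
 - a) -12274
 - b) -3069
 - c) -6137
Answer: c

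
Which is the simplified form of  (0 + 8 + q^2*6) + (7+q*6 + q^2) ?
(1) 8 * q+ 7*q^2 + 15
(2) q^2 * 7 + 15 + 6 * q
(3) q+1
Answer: 2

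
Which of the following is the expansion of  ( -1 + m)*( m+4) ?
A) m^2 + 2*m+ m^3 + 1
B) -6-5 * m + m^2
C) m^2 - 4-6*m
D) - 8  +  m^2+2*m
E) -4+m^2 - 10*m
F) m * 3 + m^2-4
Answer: F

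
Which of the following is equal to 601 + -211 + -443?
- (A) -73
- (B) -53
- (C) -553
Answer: B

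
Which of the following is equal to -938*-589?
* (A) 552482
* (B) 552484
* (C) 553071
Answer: A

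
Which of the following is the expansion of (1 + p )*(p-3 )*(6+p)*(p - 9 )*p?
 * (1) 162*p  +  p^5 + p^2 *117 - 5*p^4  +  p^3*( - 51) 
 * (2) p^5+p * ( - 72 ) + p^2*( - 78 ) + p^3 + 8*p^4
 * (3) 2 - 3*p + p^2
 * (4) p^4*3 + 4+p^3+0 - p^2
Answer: 1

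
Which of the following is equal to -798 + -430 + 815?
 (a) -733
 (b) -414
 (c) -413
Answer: c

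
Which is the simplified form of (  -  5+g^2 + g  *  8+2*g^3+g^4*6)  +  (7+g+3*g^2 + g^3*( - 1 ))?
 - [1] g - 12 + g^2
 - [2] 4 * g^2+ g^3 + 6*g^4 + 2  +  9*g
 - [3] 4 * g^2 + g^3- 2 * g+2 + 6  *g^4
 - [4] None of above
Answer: 2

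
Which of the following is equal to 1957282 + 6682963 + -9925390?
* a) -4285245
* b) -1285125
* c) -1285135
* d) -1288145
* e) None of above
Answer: e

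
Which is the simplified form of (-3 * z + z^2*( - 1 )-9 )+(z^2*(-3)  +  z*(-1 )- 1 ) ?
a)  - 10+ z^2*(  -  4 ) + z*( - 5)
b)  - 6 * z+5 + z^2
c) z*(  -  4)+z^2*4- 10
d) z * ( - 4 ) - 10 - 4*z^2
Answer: d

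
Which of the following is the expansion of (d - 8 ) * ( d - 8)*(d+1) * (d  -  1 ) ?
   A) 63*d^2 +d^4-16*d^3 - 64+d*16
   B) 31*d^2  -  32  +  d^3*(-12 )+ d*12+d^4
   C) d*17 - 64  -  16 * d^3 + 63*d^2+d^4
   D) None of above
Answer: A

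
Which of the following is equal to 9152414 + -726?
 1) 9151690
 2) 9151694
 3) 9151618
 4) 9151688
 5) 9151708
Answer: 4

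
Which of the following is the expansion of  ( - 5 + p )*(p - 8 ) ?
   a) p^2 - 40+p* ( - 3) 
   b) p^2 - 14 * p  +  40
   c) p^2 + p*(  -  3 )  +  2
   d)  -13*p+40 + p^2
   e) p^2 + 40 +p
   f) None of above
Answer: d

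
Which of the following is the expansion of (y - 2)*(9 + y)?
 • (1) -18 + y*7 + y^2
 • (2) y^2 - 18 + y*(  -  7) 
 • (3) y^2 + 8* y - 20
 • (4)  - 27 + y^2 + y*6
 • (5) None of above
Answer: 1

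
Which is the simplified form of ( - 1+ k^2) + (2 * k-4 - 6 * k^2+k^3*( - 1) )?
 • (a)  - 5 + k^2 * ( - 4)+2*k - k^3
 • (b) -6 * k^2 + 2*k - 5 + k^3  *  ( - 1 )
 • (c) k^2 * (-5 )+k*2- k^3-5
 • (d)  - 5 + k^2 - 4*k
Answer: c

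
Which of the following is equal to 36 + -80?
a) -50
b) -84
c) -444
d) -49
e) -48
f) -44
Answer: f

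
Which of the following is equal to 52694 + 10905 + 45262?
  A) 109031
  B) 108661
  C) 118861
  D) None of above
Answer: D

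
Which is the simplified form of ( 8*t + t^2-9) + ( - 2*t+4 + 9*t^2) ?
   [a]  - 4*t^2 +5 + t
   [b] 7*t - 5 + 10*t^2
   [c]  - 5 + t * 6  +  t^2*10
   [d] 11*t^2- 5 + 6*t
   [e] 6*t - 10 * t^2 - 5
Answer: c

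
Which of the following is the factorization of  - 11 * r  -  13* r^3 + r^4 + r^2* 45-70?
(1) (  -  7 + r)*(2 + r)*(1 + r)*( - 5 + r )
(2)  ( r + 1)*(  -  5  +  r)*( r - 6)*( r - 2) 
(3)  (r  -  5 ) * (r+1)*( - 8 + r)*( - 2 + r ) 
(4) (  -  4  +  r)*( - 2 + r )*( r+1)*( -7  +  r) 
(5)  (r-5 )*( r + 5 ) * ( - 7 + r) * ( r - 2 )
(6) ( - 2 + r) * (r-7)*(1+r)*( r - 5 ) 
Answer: 6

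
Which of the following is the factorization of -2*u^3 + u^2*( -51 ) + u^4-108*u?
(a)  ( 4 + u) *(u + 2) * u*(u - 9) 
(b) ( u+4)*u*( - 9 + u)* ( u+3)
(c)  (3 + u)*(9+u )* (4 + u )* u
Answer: b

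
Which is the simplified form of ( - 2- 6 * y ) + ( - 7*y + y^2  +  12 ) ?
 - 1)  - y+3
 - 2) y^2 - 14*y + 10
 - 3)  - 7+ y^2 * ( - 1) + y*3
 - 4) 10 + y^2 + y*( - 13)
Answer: 4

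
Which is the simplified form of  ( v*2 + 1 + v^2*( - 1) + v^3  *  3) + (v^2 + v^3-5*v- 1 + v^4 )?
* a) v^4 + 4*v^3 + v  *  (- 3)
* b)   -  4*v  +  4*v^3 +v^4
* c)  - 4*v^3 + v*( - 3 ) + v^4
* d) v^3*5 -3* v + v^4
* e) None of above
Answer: a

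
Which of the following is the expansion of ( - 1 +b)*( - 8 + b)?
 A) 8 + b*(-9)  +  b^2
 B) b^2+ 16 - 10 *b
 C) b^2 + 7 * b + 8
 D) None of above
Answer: A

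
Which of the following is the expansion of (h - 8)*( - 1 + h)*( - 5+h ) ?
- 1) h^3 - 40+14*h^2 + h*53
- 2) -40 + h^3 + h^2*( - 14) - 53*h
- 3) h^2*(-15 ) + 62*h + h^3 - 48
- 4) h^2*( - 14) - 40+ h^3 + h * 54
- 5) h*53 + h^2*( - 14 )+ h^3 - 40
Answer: 5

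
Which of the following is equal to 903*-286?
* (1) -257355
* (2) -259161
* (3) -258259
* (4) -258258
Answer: 4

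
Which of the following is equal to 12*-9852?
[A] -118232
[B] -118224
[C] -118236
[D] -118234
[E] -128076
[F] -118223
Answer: B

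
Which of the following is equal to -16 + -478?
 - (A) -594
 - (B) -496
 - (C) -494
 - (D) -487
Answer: C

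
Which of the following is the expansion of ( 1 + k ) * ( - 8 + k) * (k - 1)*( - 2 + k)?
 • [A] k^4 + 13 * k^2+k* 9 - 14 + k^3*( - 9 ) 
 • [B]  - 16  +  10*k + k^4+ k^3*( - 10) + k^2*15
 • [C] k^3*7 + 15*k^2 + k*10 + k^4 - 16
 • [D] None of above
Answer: B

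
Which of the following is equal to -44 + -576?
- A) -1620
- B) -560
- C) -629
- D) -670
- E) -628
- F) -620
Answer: F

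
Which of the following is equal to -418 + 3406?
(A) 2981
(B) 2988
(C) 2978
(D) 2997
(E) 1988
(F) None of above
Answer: B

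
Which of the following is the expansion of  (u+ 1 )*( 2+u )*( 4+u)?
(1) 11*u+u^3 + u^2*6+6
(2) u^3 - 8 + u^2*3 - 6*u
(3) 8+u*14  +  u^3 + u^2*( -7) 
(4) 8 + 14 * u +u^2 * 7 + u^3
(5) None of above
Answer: 4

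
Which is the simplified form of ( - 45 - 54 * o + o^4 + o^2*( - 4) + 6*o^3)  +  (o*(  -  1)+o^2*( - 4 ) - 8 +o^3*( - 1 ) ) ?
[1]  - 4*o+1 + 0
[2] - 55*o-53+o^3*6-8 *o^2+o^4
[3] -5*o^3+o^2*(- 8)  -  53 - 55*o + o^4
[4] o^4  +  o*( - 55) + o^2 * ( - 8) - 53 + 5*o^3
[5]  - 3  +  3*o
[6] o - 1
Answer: 4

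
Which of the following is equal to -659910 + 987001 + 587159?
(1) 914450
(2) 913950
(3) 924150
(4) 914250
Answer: 4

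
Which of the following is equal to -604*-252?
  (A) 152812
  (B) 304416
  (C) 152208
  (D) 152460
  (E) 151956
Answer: C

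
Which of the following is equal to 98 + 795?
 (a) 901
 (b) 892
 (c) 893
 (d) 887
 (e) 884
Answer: c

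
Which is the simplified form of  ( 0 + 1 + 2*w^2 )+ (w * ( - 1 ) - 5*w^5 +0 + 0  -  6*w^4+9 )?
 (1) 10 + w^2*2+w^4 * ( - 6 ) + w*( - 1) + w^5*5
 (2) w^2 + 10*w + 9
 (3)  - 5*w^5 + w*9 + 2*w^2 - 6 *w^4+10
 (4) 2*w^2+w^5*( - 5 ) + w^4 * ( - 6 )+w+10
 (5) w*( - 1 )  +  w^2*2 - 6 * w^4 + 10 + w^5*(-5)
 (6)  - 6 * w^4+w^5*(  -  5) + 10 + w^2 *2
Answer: 5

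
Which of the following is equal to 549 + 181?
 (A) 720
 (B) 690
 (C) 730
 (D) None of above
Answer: C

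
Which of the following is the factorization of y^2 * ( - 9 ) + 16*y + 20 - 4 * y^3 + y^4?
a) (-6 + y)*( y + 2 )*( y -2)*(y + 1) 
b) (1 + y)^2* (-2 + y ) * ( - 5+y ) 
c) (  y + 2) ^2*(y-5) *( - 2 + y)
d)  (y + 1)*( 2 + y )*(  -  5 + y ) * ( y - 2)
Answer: d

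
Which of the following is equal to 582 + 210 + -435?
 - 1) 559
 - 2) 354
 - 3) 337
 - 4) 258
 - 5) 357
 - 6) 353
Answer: 5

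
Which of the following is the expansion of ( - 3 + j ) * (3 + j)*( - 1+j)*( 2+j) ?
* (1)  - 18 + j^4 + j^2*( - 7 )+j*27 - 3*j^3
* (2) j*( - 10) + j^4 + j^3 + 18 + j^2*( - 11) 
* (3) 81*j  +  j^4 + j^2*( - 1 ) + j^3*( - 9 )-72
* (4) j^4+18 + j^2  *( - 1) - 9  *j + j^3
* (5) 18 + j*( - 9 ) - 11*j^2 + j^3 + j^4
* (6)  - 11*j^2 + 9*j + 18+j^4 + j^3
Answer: 5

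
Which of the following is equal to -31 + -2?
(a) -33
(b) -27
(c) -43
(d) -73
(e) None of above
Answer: a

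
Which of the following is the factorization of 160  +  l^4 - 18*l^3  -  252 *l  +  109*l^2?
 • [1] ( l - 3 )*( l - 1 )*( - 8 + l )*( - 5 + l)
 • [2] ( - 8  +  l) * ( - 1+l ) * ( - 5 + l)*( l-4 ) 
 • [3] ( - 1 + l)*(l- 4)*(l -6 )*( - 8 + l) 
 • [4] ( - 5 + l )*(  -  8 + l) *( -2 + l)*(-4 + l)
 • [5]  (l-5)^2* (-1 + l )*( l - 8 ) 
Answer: 2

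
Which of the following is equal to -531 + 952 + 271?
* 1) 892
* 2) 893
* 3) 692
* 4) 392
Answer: 3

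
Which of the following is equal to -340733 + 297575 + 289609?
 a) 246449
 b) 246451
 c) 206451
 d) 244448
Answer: b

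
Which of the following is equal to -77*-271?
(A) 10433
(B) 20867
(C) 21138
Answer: B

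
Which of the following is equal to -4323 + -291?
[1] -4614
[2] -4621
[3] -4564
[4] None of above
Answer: 1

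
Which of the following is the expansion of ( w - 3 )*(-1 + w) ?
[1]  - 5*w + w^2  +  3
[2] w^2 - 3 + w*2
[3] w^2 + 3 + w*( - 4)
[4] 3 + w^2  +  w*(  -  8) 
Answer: 3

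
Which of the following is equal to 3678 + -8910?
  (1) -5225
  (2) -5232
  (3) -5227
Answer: 2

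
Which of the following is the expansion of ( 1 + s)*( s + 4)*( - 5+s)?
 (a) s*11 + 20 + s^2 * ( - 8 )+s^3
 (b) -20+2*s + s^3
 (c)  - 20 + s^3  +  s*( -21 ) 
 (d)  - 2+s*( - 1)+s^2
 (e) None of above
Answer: c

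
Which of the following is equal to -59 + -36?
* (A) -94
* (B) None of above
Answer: B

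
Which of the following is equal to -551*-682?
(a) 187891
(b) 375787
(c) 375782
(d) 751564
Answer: c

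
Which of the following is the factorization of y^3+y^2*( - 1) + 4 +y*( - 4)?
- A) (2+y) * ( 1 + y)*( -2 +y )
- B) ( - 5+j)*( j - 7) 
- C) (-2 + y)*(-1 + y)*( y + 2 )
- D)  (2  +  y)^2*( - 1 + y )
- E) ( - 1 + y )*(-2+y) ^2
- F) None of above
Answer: C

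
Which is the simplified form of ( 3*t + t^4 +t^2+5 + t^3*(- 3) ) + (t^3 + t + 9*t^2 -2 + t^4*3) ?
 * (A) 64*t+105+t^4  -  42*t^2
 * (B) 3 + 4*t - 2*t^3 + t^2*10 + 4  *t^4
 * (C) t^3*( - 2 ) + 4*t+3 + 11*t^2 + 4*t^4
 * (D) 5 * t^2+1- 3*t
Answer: B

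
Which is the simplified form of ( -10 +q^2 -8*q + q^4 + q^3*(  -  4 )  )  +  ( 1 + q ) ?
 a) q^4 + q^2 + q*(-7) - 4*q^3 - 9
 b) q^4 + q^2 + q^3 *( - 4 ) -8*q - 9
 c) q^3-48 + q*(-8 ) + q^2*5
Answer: a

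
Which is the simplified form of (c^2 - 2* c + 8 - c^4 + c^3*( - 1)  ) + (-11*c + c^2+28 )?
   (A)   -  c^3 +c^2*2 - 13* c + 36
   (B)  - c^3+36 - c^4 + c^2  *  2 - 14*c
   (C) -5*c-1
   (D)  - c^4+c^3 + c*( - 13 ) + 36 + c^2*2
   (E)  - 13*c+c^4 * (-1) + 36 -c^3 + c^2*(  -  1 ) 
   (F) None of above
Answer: F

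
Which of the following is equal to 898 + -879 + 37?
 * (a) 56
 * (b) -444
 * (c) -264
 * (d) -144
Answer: a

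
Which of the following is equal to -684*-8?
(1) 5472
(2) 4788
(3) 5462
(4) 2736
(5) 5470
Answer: 1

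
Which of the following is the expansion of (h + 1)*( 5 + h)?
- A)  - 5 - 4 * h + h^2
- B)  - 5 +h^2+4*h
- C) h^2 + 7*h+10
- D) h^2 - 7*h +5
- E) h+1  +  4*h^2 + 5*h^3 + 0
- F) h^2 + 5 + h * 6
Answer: F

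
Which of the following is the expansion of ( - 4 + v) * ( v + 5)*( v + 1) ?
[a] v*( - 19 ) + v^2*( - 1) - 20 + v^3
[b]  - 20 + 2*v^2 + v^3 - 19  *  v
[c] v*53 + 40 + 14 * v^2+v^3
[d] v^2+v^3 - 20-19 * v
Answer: b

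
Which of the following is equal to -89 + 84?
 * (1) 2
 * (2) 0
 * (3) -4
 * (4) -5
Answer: 4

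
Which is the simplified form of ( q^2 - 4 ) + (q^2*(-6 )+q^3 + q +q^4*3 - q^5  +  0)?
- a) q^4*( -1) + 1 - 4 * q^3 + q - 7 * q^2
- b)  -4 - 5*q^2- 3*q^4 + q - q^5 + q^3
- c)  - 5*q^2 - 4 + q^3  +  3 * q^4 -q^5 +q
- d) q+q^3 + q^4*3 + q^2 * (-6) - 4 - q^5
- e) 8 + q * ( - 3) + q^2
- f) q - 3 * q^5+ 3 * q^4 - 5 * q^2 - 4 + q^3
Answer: c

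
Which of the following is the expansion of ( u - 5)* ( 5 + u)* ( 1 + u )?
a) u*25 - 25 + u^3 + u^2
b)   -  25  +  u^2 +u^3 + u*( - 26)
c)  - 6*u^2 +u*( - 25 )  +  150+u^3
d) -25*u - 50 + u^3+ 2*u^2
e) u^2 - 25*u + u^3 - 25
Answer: e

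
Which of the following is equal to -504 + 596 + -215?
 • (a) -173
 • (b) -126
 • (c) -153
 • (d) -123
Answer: d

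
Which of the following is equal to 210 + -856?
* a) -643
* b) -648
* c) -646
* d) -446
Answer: c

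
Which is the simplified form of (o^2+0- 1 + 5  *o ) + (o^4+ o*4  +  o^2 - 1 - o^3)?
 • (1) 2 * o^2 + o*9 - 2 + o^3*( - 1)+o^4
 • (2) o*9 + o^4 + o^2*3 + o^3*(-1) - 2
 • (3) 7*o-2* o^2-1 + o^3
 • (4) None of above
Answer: 1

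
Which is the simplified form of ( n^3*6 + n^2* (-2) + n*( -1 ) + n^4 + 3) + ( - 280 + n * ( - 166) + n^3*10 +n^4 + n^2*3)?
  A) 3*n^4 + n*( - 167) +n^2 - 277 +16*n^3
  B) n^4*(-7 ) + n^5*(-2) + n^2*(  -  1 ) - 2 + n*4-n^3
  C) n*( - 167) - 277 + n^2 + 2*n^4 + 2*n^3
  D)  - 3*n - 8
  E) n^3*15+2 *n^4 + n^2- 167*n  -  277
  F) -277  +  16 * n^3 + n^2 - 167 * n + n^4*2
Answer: F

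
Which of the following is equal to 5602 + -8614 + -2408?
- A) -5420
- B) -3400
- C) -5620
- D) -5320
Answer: A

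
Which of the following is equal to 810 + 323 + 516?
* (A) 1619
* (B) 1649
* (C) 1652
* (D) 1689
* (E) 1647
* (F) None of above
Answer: B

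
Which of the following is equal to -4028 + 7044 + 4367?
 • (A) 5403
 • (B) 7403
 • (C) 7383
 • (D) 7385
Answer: C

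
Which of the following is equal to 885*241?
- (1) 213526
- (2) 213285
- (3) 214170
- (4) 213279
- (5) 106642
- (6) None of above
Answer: 2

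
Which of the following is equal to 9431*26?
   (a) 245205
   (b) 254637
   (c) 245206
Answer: c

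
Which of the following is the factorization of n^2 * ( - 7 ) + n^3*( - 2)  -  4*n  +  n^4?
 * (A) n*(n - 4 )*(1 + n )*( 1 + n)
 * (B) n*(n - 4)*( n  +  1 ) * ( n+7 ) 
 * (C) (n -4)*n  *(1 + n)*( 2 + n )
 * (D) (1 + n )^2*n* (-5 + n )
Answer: A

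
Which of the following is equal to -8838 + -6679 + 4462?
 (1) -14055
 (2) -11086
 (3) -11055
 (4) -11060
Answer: 3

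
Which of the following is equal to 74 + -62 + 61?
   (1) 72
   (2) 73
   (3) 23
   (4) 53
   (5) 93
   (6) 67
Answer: 2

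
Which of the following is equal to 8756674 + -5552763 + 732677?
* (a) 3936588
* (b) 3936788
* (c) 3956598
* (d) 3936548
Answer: a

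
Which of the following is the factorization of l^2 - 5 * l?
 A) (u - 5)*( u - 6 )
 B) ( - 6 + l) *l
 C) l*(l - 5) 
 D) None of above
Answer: C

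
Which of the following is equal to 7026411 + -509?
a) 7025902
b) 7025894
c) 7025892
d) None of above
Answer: a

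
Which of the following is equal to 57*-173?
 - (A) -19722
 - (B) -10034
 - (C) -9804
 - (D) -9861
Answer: D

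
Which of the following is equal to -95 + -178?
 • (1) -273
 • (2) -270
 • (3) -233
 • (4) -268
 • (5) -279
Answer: 1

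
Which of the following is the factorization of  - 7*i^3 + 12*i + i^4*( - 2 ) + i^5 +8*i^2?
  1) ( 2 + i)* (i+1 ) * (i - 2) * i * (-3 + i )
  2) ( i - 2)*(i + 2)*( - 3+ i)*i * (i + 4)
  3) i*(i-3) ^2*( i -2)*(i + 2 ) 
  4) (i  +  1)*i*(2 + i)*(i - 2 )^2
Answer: 1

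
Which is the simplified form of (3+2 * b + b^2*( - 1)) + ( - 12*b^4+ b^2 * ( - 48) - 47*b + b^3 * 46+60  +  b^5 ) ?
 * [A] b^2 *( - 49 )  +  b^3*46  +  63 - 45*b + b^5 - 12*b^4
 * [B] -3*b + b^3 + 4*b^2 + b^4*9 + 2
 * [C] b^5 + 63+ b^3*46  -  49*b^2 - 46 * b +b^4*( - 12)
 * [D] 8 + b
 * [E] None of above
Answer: A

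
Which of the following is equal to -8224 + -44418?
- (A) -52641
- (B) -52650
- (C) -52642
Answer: C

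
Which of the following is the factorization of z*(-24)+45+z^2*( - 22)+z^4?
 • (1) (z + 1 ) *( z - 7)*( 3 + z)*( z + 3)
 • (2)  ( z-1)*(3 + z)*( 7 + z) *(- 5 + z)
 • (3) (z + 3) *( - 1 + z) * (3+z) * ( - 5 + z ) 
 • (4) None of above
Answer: 3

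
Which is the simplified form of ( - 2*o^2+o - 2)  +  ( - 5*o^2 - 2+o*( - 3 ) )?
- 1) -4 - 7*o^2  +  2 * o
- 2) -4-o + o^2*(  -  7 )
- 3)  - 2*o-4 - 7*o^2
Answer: 3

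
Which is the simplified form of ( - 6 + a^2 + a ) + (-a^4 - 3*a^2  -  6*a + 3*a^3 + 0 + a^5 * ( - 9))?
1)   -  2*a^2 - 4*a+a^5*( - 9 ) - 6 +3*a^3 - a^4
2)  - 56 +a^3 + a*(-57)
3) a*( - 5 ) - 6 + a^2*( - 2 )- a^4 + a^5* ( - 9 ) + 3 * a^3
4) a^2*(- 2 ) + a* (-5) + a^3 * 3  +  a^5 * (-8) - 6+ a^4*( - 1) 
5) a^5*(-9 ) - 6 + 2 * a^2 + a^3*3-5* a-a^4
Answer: 3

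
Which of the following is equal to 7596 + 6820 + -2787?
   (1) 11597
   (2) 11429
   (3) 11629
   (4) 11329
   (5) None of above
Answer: 3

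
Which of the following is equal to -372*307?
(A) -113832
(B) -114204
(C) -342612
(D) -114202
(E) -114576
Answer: B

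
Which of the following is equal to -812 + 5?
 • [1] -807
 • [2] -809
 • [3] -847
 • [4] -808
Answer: 1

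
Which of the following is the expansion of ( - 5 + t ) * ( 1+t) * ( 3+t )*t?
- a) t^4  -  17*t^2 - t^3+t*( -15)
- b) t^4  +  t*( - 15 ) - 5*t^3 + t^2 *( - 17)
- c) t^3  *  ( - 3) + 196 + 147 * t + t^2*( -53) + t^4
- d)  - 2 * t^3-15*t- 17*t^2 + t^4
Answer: a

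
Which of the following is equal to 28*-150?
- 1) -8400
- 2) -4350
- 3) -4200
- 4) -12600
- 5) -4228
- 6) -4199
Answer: 3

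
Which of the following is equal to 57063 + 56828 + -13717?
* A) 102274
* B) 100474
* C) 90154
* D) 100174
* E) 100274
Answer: D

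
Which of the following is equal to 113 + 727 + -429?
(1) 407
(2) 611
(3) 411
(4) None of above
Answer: 3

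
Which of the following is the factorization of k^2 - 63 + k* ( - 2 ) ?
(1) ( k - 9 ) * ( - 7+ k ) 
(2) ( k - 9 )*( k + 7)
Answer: 2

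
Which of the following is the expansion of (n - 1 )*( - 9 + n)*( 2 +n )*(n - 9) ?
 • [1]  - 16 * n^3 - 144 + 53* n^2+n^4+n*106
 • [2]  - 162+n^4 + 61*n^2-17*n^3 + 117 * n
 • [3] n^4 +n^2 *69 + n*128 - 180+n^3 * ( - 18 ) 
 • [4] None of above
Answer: 2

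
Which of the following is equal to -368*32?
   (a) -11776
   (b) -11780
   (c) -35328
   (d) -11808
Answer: a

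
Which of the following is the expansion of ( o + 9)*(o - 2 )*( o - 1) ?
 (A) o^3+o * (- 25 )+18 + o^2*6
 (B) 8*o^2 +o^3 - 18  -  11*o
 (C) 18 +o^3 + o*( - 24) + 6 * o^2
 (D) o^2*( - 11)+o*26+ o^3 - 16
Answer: A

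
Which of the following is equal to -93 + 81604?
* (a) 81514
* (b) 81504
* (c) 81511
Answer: c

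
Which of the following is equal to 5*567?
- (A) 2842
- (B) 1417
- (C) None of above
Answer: C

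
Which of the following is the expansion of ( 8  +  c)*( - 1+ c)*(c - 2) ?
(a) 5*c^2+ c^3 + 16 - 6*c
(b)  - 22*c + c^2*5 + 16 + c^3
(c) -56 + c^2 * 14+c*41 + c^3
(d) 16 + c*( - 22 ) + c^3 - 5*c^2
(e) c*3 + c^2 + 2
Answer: b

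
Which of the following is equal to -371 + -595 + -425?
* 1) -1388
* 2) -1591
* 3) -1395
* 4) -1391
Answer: 4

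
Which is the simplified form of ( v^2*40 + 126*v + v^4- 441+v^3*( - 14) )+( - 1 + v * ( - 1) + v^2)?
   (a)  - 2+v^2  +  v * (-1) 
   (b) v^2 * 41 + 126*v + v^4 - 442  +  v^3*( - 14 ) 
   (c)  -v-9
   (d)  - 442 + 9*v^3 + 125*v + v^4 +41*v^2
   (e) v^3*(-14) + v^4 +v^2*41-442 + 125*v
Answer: e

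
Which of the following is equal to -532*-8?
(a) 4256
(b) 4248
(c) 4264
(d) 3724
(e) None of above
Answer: a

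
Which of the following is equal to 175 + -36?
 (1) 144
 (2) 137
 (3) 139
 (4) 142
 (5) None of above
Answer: 3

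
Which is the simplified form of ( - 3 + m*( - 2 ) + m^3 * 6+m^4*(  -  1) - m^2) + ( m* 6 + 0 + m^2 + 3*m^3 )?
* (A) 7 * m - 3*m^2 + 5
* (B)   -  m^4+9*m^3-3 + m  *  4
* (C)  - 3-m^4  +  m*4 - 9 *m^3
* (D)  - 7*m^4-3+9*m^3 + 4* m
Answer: B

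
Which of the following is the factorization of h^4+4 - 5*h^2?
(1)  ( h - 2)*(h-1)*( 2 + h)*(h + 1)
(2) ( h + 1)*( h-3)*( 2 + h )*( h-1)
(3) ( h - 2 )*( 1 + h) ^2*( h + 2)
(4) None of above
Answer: 1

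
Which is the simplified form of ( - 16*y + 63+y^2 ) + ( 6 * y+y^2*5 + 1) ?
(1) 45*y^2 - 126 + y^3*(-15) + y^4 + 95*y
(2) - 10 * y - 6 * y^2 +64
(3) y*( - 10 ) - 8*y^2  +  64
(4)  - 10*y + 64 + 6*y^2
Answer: 4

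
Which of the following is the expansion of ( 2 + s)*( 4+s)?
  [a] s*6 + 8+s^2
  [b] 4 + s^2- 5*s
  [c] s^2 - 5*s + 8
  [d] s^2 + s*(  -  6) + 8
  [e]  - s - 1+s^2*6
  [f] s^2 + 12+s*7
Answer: a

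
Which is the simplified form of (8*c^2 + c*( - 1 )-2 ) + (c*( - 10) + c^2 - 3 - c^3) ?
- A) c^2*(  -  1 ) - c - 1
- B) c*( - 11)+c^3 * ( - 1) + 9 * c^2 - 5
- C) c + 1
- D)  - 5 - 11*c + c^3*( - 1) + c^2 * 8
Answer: B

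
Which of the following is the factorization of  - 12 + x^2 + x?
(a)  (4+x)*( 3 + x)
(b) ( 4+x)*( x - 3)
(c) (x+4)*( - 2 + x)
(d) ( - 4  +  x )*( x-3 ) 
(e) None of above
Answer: b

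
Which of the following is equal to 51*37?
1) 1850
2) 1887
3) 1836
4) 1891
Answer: 2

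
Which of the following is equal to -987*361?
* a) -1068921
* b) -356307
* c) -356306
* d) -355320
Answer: b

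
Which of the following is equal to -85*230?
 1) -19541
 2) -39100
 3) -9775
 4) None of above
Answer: 4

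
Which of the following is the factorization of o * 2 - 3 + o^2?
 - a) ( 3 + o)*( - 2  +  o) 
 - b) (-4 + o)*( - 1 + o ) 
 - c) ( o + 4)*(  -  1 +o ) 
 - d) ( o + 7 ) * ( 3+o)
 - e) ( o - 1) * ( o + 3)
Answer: e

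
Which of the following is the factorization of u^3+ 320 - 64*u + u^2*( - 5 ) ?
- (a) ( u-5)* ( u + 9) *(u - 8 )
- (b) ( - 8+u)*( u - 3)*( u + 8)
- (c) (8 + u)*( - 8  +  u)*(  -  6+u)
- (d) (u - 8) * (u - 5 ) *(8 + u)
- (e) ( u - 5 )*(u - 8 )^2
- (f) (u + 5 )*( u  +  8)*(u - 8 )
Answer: d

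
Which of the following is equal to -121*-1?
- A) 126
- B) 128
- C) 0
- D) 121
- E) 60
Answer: D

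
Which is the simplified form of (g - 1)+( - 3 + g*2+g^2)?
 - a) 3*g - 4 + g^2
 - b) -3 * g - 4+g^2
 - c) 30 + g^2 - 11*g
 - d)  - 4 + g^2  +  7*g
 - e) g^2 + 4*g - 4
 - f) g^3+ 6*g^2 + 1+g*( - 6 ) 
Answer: a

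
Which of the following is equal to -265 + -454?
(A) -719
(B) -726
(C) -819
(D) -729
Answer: A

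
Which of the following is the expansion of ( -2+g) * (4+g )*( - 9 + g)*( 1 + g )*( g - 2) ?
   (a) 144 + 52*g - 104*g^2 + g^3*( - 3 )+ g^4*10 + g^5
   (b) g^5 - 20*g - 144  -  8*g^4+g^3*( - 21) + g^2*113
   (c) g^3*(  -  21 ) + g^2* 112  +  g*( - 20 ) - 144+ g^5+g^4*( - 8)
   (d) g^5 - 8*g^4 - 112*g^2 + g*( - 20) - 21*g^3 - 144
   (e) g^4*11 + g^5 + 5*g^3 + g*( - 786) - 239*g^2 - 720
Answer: c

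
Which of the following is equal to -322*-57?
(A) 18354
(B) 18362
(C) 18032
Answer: A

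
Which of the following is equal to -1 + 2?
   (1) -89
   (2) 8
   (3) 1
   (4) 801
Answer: 3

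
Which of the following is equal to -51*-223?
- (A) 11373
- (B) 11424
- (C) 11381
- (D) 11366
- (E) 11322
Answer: A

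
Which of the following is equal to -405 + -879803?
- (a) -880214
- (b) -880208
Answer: b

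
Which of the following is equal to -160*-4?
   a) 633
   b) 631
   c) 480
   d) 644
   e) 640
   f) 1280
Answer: e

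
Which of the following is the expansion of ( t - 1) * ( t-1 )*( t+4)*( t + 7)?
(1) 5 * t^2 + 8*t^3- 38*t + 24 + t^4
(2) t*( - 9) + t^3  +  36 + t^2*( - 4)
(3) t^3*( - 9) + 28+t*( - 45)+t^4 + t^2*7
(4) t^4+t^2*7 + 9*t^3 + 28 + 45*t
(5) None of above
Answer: 5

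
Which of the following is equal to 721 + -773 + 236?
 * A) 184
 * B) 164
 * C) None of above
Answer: A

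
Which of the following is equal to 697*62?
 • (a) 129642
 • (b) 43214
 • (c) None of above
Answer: b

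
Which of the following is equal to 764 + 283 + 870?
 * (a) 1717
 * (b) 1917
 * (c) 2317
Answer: b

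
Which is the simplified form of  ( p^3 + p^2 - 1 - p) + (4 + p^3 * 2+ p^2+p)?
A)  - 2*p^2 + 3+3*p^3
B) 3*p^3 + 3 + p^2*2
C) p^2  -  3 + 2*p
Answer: B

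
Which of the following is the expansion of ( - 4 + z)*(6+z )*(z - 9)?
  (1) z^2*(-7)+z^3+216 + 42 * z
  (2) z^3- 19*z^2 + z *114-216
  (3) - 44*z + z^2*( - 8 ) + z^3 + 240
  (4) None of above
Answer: 4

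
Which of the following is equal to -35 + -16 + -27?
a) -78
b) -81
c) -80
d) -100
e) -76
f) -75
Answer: a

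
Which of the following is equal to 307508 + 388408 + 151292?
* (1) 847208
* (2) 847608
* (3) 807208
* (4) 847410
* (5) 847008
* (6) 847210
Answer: 1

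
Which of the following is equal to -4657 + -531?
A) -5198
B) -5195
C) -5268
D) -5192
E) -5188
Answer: E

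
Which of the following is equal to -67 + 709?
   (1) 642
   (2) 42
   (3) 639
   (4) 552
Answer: 1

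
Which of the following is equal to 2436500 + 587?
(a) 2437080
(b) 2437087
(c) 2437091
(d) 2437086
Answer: b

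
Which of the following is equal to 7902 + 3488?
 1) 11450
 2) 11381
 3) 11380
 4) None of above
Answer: 4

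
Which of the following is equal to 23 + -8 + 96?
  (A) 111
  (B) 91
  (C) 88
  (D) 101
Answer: A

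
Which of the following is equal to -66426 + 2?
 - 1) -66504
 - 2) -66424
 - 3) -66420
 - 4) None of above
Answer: 2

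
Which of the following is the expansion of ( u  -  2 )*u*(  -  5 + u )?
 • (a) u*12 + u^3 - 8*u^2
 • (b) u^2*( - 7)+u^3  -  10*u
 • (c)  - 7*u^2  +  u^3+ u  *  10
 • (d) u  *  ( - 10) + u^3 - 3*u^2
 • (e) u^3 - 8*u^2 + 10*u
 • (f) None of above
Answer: c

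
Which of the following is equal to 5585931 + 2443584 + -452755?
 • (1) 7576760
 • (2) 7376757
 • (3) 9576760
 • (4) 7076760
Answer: 1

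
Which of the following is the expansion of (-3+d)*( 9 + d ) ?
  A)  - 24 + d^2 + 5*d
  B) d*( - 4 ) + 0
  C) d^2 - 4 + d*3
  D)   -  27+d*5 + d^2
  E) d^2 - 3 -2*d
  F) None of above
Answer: F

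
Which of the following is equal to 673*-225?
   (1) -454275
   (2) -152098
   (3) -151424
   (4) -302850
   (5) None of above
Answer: 5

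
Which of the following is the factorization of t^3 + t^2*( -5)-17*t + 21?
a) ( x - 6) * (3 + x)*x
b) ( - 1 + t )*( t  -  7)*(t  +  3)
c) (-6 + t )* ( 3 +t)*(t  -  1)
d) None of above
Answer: b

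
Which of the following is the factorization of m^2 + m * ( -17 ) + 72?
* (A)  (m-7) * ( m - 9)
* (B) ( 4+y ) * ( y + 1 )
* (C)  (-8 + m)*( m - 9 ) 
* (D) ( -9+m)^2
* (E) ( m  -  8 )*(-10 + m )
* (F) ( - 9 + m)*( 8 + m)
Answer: C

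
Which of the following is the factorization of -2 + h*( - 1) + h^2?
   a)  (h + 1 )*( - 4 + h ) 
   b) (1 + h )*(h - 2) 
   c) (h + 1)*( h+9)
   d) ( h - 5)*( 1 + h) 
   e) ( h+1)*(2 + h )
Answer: b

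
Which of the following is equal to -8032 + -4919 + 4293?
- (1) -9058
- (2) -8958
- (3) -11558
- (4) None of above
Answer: 4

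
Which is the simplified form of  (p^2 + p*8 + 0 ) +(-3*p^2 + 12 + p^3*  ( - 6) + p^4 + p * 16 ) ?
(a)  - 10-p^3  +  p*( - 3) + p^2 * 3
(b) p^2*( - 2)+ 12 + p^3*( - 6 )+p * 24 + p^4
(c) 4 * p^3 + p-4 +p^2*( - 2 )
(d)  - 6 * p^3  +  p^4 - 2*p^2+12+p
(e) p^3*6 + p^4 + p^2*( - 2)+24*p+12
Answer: b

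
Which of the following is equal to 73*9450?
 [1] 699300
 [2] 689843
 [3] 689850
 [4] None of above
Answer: 3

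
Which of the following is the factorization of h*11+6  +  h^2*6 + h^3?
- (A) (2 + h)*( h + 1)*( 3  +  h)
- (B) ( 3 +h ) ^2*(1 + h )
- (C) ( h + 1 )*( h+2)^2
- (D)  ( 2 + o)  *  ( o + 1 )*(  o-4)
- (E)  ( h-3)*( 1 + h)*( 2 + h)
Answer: A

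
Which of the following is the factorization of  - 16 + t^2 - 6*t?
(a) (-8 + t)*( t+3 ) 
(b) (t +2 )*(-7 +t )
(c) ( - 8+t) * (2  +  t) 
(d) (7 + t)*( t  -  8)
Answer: c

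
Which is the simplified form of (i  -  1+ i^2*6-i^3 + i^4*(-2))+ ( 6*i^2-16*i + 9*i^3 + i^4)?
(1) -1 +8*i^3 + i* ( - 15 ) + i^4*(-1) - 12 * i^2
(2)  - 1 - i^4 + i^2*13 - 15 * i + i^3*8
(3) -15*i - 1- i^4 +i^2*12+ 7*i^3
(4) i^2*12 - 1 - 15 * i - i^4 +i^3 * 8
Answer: 4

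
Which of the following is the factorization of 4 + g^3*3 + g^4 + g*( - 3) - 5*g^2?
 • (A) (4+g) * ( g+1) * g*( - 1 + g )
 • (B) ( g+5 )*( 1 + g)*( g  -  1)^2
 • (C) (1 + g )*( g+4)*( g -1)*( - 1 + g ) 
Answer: C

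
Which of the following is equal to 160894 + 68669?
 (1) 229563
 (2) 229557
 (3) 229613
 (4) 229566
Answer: 1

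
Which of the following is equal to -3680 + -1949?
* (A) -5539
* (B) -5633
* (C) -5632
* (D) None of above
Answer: D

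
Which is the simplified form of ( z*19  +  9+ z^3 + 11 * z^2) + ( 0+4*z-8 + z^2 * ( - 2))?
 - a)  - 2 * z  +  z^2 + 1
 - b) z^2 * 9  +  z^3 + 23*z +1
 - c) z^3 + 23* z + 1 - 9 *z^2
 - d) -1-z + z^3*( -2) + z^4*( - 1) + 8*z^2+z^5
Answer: b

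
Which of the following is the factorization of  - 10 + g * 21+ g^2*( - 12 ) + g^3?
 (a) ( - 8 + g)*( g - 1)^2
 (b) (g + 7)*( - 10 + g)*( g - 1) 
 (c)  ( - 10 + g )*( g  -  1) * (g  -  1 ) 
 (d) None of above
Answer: c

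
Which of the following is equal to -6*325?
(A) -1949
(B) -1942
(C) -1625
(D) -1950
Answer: D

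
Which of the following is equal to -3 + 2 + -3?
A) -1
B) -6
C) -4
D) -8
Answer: C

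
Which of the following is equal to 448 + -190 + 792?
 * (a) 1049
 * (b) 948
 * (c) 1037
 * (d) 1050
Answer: d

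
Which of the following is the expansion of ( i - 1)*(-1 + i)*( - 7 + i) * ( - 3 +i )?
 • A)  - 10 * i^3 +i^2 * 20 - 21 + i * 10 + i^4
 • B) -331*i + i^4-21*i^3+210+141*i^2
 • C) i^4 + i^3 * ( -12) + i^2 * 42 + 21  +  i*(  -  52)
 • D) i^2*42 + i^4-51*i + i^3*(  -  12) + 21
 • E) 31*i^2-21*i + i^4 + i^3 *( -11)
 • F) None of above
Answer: C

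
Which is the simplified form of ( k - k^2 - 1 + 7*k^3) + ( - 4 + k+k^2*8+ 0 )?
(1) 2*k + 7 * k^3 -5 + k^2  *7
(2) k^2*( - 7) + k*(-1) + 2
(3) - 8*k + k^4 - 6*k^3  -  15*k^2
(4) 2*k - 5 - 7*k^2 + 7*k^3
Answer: 1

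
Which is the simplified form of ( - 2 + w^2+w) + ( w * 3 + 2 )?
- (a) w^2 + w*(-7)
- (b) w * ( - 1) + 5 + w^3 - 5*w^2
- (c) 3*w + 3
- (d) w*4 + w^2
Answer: d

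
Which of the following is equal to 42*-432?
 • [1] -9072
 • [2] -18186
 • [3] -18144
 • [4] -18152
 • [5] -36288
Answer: 3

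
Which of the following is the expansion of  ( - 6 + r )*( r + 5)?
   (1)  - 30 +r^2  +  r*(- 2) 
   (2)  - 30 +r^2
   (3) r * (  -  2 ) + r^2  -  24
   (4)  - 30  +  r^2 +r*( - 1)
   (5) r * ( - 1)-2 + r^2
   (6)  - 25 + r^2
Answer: 4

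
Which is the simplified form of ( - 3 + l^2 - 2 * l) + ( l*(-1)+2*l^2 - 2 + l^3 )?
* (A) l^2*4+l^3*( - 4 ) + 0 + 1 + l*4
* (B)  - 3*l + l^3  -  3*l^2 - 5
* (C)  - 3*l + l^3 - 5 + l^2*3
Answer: C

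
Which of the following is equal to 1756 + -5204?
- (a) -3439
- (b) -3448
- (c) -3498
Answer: b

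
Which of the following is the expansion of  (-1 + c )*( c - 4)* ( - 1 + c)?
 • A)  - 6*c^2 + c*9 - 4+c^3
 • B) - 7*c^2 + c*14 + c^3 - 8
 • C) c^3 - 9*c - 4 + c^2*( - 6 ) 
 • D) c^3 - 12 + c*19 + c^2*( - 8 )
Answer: A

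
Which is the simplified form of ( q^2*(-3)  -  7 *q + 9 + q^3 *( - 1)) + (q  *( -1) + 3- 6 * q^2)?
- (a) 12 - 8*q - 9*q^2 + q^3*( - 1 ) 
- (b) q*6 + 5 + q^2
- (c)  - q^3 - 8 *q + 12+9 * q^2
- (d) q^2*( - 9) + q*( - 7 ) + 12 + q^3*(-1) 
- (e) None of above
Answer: a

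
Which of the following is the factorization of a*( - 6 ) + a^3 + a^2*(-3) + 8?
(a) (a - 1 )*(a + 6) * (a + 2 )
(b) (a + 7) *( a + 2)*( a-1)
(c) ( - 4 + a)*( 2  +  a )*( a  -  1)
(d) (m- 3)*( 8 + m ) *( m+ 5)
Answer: c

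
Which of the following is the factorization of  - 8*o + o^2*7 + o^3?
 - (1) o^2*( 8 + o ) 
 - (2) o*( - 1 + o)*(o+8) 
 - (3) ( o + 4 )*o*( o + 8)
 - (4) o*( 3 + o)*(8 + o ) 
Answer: 2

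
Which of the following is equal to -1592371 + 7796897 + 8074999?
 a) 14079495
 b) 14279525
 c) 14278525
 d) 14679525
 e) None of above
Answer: b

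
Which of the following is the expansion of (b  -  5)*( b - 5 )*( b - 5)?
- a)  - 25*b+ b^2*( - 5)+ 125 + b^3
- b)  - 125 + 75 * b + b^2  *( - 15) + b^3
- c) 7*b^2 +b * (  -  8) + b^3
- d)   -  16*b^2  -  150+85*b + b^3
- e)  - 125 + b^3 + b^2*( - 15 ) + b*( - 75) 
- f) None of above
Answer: b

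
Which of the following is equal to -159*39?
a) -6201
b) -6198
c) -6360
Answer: a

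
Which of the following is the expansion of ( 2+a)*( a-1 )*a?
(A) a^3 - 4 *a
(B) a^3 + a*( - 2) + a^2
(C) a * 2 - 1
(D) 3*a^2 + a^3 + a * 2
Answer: B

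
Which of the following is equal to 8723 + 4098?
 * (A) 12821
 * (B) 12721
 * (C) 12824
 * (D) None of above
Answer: A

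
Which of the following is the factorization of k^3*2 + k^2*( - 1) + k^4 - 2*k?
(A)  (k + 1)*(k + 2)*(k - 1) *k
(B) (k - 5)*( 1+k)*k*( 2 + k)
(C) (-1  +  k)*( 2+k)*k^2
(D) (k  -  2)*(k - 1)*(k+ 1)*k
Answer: A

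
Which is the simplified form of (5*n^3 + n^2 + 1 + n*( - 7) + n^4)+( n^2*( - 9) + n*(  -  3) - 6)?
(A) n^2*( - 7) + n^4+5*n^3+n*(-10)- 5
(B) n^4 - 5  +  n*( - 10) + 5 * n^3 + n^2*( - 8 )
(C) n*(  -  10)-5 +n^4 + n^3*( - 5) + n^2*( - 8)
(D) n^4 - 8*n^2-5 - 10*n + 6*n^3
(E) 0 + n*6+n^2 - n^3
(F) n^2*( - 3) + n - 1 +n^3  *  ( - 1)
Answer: B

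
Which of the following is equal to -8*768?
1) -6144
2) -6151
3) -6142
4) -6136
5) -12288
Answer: 1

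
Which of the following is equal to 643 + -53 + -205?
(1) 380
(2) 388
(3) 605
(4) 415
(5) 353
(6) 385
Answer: 6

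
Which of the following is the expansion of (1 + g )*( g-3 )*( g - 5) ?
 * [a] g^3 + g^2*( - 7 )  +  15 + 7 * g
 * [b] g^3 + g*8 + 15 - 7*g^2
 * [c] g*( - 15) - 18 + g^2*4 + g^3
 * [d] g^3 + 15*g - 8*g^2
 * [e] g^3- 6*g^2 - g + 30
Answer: a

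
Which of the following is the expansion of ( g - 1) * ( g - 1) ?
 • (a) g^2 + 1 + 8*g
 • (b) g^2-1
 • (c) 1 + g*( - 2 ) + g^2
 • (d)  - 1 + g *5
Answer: c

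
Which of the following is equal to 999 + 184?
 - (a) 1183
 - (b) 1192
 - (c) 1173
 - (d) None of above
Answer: a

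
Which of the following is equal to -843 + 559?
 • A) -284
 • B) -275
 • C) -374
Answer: A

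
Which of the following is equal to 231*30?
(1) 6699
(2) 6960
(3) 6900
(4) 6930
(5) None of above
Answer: 4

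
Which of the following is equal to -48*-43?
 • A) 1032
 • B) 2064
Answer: B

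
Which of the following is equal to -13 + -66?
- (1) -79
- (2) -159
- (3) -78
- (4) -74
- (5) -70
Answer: 1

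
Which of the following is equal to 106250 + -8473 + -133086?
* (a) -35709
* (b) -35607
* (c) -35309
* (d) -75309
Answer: c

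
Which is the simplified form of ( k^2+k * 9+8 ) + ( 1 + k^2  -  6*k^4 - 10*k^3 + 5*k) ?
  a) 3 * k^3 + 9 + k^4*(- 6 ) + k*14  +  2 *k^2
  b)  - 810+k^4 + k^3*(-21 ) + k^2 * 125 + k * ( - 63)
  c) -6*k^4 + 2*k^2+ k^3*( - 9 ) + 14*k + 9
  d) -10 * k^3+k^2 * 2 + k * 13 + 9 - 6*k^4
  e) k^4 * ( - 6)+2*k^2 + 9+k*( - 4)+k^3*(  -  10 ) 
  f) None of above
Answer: f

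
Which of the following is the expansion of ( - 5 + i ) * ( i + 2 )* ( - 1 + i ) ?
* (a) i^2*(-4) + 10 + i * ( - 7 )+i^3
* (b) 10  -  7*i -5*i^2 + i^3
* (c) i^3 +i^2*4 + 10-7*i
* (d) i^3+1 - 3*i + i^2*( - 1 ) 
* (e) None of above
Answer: a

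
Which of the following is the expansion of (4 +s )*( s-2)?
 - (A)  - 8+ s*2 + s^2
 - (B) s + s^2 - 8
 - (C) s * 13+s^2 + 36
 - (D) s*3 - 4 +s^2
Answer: A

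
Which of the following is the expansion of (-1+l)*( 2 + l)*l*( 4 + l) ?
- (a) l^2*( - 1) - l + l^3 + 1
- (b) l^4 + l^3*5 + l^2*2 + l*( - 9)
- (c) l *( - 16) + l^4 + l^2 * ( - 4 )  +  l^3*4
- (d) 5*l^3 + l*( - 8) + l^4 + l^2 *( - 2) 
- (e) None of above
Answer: e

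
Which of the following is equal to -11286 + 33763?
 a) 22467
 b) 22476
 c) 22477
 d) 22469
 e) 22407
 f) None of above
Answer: c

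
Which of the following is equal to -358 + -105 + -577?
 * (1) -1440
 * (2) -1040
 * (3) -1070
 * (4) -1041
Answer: 2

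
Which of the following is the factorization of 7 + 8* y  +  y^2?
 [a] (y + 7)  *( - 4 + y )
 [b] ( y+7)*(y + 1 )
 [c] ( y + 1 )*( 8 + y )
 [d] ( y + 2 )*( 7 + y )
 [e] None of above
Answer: b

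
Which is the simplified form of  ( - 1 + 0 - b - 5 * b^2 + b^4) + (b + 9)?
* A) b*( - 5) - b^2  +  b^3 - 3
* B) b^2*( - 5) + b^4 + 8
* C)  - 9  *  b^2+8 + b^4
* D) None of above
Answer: B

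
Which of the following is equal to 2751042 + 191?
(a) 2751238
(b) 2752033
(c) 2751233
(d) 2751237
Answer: c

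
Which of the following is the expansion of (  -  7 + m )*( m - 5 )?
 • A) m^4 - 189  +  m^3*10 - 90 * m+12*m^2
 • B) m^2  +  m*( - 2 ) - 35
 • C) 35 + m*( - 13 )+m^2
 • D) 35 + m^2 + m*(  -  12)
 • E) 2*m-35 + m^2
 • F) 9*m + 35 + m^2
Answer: D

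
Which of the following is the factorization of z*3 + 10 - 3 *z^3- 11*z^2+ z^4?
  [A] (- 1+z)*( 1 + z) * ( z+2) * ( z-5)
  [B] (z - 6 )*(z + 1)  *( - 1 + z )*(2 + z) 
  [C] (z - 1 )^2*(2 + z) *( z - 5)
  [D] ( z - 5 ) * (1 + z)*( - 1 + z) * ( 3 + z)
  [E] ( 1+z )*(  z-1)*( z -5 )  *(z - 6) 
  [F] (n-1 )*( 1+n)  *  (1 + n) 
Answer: A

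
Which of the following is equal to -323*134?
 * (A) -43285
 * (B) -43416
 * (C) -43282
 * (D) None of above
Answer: C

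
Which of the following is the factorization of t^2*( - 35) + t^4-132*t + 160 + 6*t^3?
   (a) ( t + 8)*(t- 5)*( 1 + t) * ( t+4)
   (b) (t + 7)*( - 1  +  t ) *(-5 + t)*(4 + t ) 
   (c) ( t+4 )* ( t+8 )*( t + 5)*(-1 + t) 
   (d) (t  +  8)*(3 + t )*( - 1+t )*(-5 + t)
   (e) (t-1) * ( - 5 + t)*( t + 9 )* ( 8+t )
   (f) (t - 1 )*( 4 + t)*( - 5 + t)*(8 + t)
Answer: f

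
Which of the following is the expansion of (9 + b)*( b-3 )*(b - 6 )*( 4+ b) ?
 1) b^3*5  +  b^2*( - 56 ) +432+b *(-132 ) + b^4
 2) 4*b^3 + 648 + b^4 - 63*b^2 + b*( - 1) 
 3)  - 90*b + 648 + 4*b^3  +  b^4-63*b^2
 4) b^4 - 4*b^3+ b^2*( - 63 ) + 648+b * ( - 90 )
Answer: 3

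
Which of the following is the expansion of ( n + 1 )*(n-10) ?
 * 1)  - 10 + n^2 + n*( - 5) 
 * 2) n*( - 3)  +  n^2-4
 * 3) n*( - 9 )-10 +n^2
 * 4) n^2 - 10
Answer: 3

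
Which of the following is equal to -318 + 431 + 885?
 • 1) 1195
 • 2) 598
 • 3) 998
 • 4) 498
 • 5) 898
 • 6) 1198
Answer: 3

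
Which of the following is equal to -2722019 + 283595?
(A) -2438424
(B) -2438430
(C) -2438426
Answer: A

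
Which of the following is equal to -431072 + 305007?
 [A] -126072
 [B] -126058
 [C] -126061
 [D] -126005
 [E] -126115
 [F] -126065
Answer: F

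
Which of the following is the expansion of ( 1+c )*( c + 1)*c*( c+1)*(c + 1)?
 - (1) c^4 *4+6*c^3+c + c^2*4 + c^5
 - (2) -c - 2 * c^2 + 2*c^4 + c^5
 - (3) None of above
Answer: 1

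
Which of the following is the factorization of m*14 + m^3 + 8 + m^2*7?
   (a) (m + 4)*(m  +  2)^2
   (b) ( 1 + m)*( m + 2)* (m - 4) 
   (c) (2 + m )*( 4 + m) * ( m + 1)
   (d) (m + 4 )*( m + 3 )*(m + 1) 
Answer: c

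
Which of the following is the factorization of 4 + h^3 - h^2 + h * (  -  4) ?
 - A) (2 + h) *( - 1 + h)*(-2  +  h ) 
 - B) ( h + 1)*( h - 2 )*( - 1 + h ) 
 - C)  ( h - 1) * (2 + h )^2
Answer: A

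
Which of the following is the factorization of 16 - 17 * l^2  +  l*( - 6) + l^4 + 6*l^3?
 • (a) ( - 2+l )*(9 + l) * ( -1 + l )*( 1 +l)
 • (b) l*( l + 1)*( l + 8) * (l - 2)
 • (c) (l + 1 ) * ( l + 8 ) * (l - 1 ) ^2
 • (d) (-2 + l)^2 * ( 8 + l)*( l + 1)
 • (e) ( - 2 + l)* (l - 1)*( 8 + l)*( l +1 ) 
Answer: e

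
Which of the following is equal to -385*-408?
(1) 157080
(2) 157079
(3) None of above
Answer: 1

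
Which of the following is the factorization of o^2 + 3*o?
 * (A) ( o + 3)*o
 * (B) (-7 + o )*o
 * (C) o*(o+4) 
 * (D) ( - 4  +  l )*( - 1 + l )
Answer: A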